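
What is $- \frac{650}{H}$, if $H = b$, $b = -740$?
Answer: $\frac{65}{74} \approx 0.87838$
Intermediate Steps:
$H = -740$
$- \frac{650}{H} = - \frac{650}{-740} = \left(-650\right) \left(- \frac{1}{740}\right) = \frac{65}{74}$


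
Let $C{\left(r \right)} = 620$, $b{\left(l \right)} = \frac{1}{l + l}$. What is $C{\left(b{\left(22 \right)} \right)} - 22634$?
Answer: $-22014$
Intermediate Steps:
$b{\left(l \right)} = \frac{1}{2 l}$
$C{\left(b{\left(22 \right)} \right)} - 22634 = 620 - 22634 = -22014$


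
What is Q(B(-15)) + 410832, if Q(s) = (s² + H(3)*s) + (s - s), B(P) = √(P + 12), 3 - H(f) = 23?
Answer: 410829 - 20*I*√3 ≈ 4.1083e+5 - 34.641*I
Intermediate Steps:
H(f) = -20 (H(f) = 3 - 1*23 = 3 - 23 = -20)
B(P) = √(12 + P)
Q(s) = s² - 20*s (Q(s) = (s² - 20*s) + (s - s) = (s² - 20*s) + 0 = s² - 20*s)
Q(B(-15)) + 410832 = √(12 - 15)*(-20 + √(12 - 15)) + 410832 = √(-3)*(-20 + √(-3)) + 410832 = (I*√3)*(-20 + I*√3) + 410832 = I*√3*(-20 + I*√3) + 410832 = 410832 + I*√3*(-20 + I*√3)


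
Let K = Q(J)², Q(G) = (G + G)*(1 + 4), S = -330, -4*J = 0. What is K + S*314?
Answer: -103620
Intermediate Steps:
J = 0 (J = -¼*0 = 0)
Q(G) = 10*G (Q(G) = (2*G)*5 = 10*G)
K = 0 (K = (10*0)² = 0² = 0)
K + S*314 = 0 - 330*314 = 0 - 103620 = -103620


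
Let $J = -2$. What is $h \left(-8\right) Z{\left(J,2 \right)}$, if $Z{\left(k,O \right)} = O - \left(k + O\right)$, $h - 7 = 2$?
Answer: $-144$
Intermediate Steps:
$h = 9$ ($h = 7 + 2 = 9$)
$Z{\left(k,O \right)} = - k$ ($Z{\left(k,O \right)} = O - \left(O + k\right) = - k$)
$h \left(-8\right) Z{\left(J,2 \right)} = 9 \left(-8\right) \left(\left(-1\right) \left(-2\right)\right) = \left(-72\right) 2 = -144$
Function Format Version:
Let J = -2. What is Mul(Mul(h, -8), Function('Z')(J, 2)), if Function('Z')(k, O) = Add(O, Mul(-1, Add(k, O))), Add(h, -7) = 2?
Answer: -144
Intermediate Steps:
h = 9 (h = Add(7, 2) = 9)
Function('Z')(k, O) = Mul(-1, k) (Function('Z')(k, O) = Add(O, Mul(-1, Add(O, k))) = Add(O, Add(Mul(-1, O), Mul(-1, k))) = Mul(-1, k))
Mul(Mul(h, -8), Function('Z')(J, 2)) = Mul(Mul(9, -8), Mul(-1, -2)) = Mul(-72, 2) = -144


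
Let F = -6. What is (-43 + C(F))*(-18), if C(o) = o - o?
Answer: 774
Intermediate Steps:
C(o) = 0
(-43 + C(F))*(-18) = (-43 + 0)*(-18) = -43*(-18) = 774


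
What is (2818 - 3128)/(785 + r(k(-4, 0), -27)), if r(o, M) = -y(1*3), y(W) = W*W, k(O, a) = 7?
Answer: -155/388 ≈ -0.39948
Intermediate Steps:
y(W) = W²
r(o, M) = -9 (r(o, M) = -(1*3)² = -1*3² = -1*9 = -9)
(2818 - 3128)/(785 + r(k(-4, 0), -27)) = (2818 - 3128)/(785 - 9) = -310/776 = -310*1/776 = -155/388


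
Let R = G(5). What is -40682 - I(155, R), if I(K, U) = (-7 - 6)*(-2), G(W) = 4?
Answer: -40708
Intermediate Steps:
R = 4
I(K, U) = 26 (I(K, U) = -13*(-2) = 26)
-40682 - I(155, R) = -40682 - 1*26 = -40682 - 26 = -40708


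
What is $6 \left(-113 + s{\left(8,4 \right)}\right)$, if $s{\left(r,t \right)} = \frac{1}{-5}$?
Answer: $- \frac{3396}{5} \approx -679.2$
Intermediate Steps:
$s{\left(r,t \right)} = - \frac{1}{5}$
$6 \left(-113 + s{\left(8,4 \right)}\right) = 6 \left(-113 - \frac{1}{5}\right) = 6 \left(- \frac{566}{5}\right) = - \frac{3396}{5}$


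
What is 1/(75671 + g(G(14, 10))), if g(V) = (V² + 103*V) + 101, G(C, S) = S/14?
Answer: 49/3716458 ≈ 1.3185e-5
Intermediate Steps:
G(C, S) = S/14 (G(C, S) = S*(1/14) = S/14)
g(V) = 101 + V² + 103*V
1/(75671 + g(G(14, 10))) = 1/(75671 + (101 + ((1/14)*10)² + 103*((1/14)*10))) = 1/(75671 + (101 + (5/7)² + 103*(5/7))) = 1/(75671 + (101 + 25/49 + 515/7)) = 1/(75671 + 8579/49) = 1/(3716458/49) = 49/3716458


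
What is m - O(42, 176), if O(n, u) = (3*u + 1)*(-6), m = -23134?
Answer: -19960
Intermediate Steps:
O(n, u) = -6 - 18*u (O(n, u) = (1 + 3*u)*(-6) = -6 - 18*u)
m - O(42, 176) = -23134 - (-6 - 18*176) = -23134 - (-6 - 3168) = -23134 - 1*(-3174) = -23134 + 3174 = -19960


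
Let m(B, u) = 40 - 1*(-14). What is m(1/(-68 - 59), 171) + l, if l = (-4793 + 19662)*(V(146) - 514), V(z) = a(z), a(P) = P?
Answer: -5471738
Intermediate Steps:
m(B, u) = 54 (m(B, u) = 40 + 14 = 54)
V(z) = z
l = -5471792 (l = (-4793 + 19662)*(146 - 514) = 14869*(-368) = -5471792)
m(1/(-68 - 59), 171) + l = 54 - 5471792 = -5471738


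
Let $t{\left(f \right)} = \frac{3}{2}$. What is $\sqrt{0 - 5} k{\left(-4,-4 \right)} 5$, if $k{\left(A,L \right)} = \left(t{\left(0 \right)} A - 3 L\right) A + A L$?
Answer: $- 40 i \sqrt{5} \approx - 89.443 i$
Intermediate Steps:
$t{\left(f \right)} = \frac{3}{2}$ ($t{\left(f \right)} = 3 \cdot \frac{1}{2} = \frac{3}{2}$)
$k{\left(A,L \right)} = A L + A \left(- 3 L + \frac{3 A}{2}\right)$ ($k{\left(A,L \right)} = \left(\frac{3 A}{2} - 3 L\right) A + A L = \left(- 3 L + \frac{3 A}{2}\right) A + A L = A \left(- 3 L + \frac{3 A}{2}\right) + A L = A L + A \left(- 3 L + \frac{3 A}{2}\right)$)
$\sqrt{0 - 5} k{\left(-4,-4 \right)} 5 = \sqrt{0 - 5} \cdot \frac{1}{2} \left(-4\right) \left(\left(-4\right) \left(-4\right) + 3 \left(-4\right)\right) 5 = \sqrt{-5} \cdot \frac{1}{2} \left(-4\right) \left(16 - 12\right) 5 = i \sqrt{5} \cdot \frac{1}{2} \left(-4\right) 4 \cdot 5 = i \sqrt{5} \left(-8\right) 5 = - 8 i \sqrt{5} \cdot 5 = - 40 i \sqrt{5}$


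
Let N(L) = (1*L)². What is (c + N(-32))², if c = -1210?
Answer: 34596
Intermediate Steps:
N(L) = L²
(c + N(-32))² = (-1210 + (-32)²)² = (-1210 + 1024)² = (-186)² = 34596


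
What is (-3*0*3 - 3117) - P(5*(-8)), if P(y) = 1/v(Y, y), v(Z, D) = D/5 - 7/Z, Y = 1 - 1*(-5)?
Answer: -171429/55 ≈ -3116.9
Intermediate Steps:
Y = 6 (Y = 1 + 5 = 6)
v(Z, D) = -7/Z + D/5 (v(Z, D) = D*(1/5) - 7/Z = D/5 - 7/Z = -7/Z + D/5)
P(y) = 1/(-7/6 + y/5)
(-3*0*3 - 3117) - P(5*(-8)) = (-3*0*3 - 3117) - 30/(-35 + 6*(5*(-8))) = (0*3 - 3117) - 30/(-35 + 6*(-40)) = (0 - 3117) - 30/(-35 - 240) = -3117 - 30/(-275) = -3117 - 30*(-1)/275 = -3117 - 1*(-6/55) = -3117 + 6/55 = -171429/55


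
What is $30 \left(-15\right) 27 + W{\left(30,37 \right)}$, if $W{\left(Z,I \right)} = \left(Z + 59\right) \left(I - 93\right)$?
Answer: $-17134$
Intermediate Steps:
$W{\left(Z,I \right)} = \left(-93 + I\right) \left(59 + Z\right)$ ($W{\left(Z,I \right)} = \left(59 + Z\right) \left(-93 + I\right) = \left(-93 + I\right) \left(59 + Z\right)$)
$30 \left(-15\right) 27 + W{\left(30,37 \right)} = 30 \left(-15\right) 27 + \left(-5487 - 2790 + 59 \cdot 37 + 37 \cdot 30\right) = \left(-450\right) 27 + \left(-5487 - 2790 + 2183 + 1110\right) = -12150 - 4984 = -17134$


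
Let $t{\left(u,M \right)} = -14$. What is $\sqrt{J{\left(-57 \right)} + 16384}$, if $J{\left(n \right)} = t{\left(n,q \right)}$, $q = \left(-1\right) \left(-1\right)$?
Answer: $\sqrt{16370} \approx 127.95$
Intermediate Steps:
$q = 1$
$J{\left(n \right)} = -14$
$\sqrt{J{\left(-57 \right)} + 16384} = \sqrt{-14 + 16384} = \sqrt{16370}$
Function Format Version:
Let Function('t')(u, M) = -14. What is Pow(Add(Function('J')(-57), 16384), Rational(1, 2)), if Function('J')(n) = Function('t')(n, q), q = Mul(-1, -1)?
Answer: Pow(16370, Rational(1, 2)) ≈ 127.95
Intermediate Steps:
q = 1
Function('J')(n) = -14
Pow(Add(Function('J')(-57), 16384), Rational(1, 2)) = Pow(Add(-14, 16384), Rational(1, 2)) = Pow(16370, Rational(1, 2))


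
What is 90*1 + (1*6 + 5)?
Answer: 101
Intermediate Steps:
90*1 + (1*6 + 5) = 90 + (6 + 5) = 90 + 11 = 101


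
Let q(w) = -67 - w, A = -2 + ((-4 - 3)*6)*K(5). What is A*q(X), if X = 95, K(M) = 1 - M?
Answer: -26892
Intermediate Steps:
A = 166 (A = -2 + ((-4 - 3)*6)*(1 - 1*5) = -2 + (-7*6)*(1 - 5) = -2 - 42*(-4) = -2 + 168 = 166)
A*q(X) = 166*(-67 - 1*95) = 166*(-67 - 95) = 166*(-162) = -26892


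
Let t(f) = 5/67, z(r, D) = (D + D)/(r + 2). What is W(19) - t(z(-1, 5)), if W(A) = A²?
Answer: 24182/67 ≈ 360.93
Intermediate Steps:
z(r, D) = 2*D/(2 + r) (z(r, D) = (2*D)/(2 + r) = 2*D/(2 + r))
t(f) = 5/67 (t(f) = 5*(1/67) = 5/67)
W(19) - t(z(-1, 5)) = 19² - 1*5/67 = 361 - 5/67 = 24182/67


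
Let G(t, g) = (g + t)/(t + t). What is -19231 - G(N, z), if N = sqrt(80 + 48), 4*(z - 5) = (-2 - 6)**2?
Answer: -38463/2 - 21*sqrt(2)/32 ≈ -19232.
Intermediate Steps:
z = 21 (z = 5 + (-2 - 6)**2/4 = 5 + (1/4)*(-8)**2 = 5 + (1/4)*64 = 5 + 16 = 21)
N = 8*sqrt(2) (N = sqrt(128) = 8*sqrt(2) ≈ 11.314)
G(t, g) = (g + t)/(2*t) (G(t, g) = (g + t)/((2*t)) = (g + t)*(1/(2*t)) = (g + t)/(2*t))
-19231 - G(N, z) = -19231 - (21 + 8*sqrt(2))/(2*(8*sqrt(2))) = -19231 - sqrt(2)/16*(21 + 8*sqrt(2))/2 = -19231 - sqrt(2)*(21 + 8*sqrt(2))/32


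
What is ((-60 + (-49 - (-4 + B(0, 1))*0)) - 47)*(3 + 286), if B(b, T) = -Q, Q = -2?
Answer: -45084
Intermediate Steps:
B(b, T) = 2 (B(b, T) = -1*(-2) = 2)
((-60 + (-49 - (-4 + B(0, 1))*0)) - 47)*(3 + 286) = ((-60 + (-49 - (-4 + 2)*0)) - 47)*(3 + 286) = ((-60 + (-49 - (-2)*0)) - 47)*289 = ((-60 + (-49 - 1*0)) - 47)*289 = ((-60 + (-49 + 0)) - 47)*289 = ((-60 - 49) - 47)*289 = (-109 - 47)*289 = -156*289 = -45084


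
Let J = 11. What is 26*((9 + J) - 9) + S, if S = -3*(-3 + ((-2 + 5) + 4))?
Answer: 274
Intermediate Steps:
S = -12 (S = -3*(-3 + (3 + 4)) = -3*(-3 + 7) = -3*4 = -12)
26*((9 + J) - 9) + S = 26*((9 + 11) - 9) - 12 = 26*(20 - 9) - 12 = 26*11 - 12 = 286 - 12 = 274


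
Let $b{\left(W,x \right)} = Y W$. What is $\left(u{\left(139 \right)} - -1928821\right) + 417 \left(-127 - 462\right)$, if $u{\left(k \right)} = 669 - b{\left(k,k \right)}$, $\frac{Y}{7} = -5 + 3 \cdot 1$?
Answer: $1685823$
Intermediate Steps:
$Y = -14$ ($Y = 7 \left(-5 + 3 \cdot 1\right) = 7 \left(-5 + 3\right) = 7 \left(-2\right) = -14$)
$b{\left(W,x \right)} = - 14 W$
$u{\left(k \right)} = 669 + 14 k$ ($u{\left(k \right)} = 669 - - 14 k = 669 + 14 k$)
$\left(u{\left(139 \right)} - -1928821\right) + 417 \left(-127 - 462\right) = \left(\left(669 + 14 \cdot 139\right) - -1928821\right) + 417 \left(-127 - 462\right) = \left(\left(669 + 1946\right) + 1928821\right) + 417 \left(-589\right) = \left(2615 + 1928821\right) - 245613 = 1931436 - 245613 = 1685823$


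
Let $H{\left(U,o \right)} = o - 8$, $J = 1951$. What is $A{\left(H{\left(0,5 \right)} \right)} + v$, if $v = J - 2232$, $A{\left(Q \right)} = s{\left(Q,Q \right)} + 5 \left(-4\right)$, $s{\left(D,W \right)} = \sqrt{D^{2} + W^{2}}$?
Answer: $-301 + 3 \sqrt{2} \approx -296.76$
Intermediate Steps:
$H{\left(U,o \right)} = -8 + o$
$A{\left(Q \right)} = -20 + \sqrt{2} \sqrt{Q^{2}}$ ($A{\left(Q \right)} = \sqrt{Q^{2} + Q^{2}} + 5 \left(-4\right) = \sqrt{2 Q^{2}} - 20 = \sqrt{2} \sqrt{Q^{2}} - 20 = -20 + \sqrt{2} \sqrt{Q^{2}}$)
$v = -281$ ($v = 1951 - 2232 = -281$)
$A{\left(H{\left(0,5 \right)} \right)} + v = \left(-20 + \sqrt{2} \sqrt{\left(-8 + 5\right)^{2}}\right) - 281 = \left(-20 + \sqrt{2} \sqrt{\left(-3\right)^{2}}\right) - 281 = \left(-20 + \sqrt{2} \sqrt{9}\right) - 281 = \left(-20 + \sqrt{2} \cdot 3\right) - 281 = \left(-20 + 3 \sqrt{2}\right) - 281 = -301 + 3 \sqrt{2}$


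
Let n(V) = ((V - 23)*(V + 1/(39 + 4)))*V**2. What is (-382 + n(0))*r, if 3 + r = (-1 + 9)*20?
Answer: -59974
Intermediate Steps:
r = 157 (r = -3 + (-1 + 9)*20 = -3 + 8*20 = -3 + 160 = 157)
n(V) = V**2*(-23 + V)*(1/43 + V) (n(V) = ((-23 + V)*(V + 1/43))*V**2 = ((-23 + V)*(1/43 + V))*V**2 = V**2*(-23 + V)*(1/43 + V))
(-382 + n(0))*r = (-382 + (1/43)*0**2*(-23 - 988*0 + 43*0**2))*157 = (-382 + (1/43)*0*(-23 + 0 + 43*0))*157 = (-382 + (1/43)*0*(-23 + 0 + 0))*157 = (-382 + (1/43)*0*(-23))*157 = (-382 + 0)*157 = -382*157 = -59974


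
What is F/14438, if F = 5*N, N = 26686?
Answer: 66715/7219 ≈ 9.2416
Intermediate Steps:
F = 133430 (F = 5*26686 = 133430)
F/14438 = 133430/14438 = 133430*(1/14438) = 66715/7219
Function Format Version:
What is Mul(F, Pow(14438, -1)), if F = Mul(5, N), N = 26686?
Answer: Rational(66715, 7219) ≈ 9.2416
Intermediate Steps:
F = 133430 (F = Mul(5, 26686) = 133430)
Mul(F, Pow(14438, -1)) = Mul(133430, Pow(14438, -1)) = Mul(133430, Rational(1, 14438)) = Rational(66715, 7219)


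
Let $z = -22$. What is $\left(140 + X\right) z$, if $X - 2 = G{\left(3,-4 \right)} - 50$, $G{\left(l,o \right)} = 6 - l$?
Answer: $-2090$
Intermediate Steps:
$X = -45$ ($X = 2 + \left(\left(6 - 3\right) - 50\right) = 2 + \left(3 - 50\right) = 2 - 47 = -45$)
$\left(140 + X\right) z = \left(140 - 45\right) \left(-22\right) = 95 \left(-22\right) = -2090$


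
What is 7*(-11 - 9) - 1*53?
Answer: -193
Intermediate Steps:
7*(-11 - 9) - 1*53 = 7*(-20) - 53 = -140 - 53 = -193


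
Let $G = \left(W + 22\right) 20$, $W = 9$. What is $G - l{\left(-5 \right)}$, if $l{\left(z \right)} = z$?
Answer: $625$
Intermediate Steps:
$G = 620$ ($G = \left(9 + 22\right) 20 = 31 \cdot 20 = 620$)
$G - l{\left(-5 \right)} = 620 - -5 = 620 + 5 = 625$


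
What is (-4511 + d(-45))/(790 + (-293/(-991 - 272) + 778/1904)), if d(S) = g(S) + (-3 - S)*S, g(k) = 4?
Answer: -7691599272/950647283 ≈ -8.0909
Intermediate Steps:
d(S) = 4 + S*(-3 - S) (d(S) = 4 + (-3 - S)*S = 4 + S*(-3 - S))
(-4511 + d(-45))/(790 + (-293/(-991 - 272) + 778/1904)) = (-4511 + (4 - 1*(-45)² - 3*(-45)))/(790 + (-293/(-991 - 272) + 778/1904)) = (-4511 + (4 - 1*2025 + 135))/(790 + (-293/(-1263) + 778*(1/1904))) = (-4511 + (4 - 2025 + 135))/(790 + (-293*(-1/1263) + 389/952)) = (-4511 - 1886)/(790 + (293/1263 + 389/952)) = -6397/(790 + 770243/1202376) = -6397/950647283/1202376 = -6397*1202376/950647283 = -7691599272/950647283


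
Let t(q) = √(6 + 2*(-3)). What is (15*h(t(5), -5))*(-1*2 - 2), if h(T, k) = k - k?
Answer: 0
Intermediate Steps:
t(q) = 0 (t(q) = √(6 - 6) = √0 = 0)
h(T, k) = 0
(15*h(t(5), -5))*(-1*2 - 2) = (15*0)*(-1*2 - 2) = 0*(-2 - 2) = 0*(-4) = 0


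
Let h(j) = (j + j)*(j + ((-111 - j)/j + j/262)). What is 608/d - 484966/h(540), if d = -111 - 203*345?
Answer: -375244832035/447299051229 ≈ -0.83891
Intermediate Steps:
h(j) = 2*j*(263*j/262 + (-111 - j)/j) (h(j) = (2*j)*(j + ((-111 - j)/j + j*(1/262))) = (2*j)*(j + ((-111 - j)/j + j/262)) = (2*j)*(j + (j/262 + (-111 - j)/j)) = (2*j)*(263*j/262 + (-111 - j)/j) = 2*j*(263*j/262 + (-111 - j)/j))
d = -70146 (d = -111 - 70035 = -70146)
608/d - 484966/h(540) = 608/(-70146) - 484966/(-222 - 2*540 + (263/131)*540²) = 608*(-1/70146) - 484966/(-222 - 1080 + (263/131)*291600) = -304/35073 - 484966/(-222 - 1080 + 76690800/131) = -304/35073 - 484966/76520238/131 = -304/35073 - 484966*131/76520238 = -304/35073 - 31765273/38260119 = -375244832035/447299051229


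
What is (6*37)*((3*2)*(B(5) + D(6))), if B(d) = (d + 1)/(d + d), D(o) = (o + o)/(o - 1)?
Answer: 3996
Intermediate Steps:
D(o) = 2*o/(-1 + o) (D(o) = (2*o)/(-1 + o) = 2*o/(-1 + o))
B(d) = (1 + d)/(2*d) (B(d) = (1 + d)/((2*d)) = (1 + d)*(1/(2*d)) = (1 + d)/(2*d))
(6*37)*((3*2)*(B(5) + D(6))) = (6*37)*((3*2)*((½)*(1 + 5)/5 + 2*6/(-1 + 6))) = 222*(6*((½)*(⅕)*6 + 2*6/5)) = 222*(6*(⅗ + 2*6*(⅕))) = 222*(6*(⅗ + 12/5)) = 222*(6*3) = 222*18 = 3996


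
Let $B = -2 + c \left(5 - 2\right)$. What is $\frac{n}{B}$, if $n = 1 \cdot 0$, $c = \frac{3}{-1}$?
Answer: $0$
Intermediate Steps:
$c = -3$ ($c = 3 \left(-1\right) = -3$)
$B = -11$ ($B = -2 - 3 \left(5 - 2\right) = -2 - 9 = -11$)
$n = 0$
$\frac{n}{B} = \frac{1}{-11} \cdot 0 = \left(- \frac{1}{11}\right) 0 = 0$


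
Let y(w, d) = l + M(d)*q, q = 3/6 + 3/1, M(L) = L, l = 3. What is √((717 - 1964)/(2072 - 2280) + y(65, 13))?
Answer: √147355/52 ≈ 7.3821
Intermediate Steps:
q = 7/2 (q = 3*(⅙) + 3*1 = ½ + 3 = 7/2 ≈ 3.5000)
y(w, d) = 3 + 7*d/2 (y(w, d) = 3 + d*(7/2) = 3 + 7*d/2)
√((717 - 1964)/(2072 - 2280) + y(65, 13)) = √((717 - 1964)/(2072 - 2280) + (3 + (7/2)*13)) = √(-1247/(-208) + (3 + 91/2)) = √(-1247*(-1/208) + 97/2) = √(1247/208 + 97/2) = √(11335/208) = √147355/52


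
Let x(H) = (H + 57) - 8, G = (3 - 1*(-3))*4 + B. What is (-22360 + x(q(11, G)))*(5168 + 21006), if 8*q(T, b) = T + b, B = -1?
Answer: -1167713749/2 ≈ -5.8386e+8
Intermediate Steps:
G = 23 (G = (3 - 1*(-3))*4 - 1 = (3 + 3)*4 - 1 = 6*4 - 1 = 24 - 1 = 23)
q(T, b) = T/8 + b/8 (q(T, b) = (T + b)/8 = T/8 + b/8)
x(H) = 49 + H (x(H) = (57 + H) - 8 = 49 + H)
(-22360 + x(q(11, G)))*(5168 + 21006) = (-22360 + (49 + ((⅛)*11 + (⅛)*23)))*(5168 + 21006) = (-22360 + (49 + (11/8 + 23/8)))*26174 = (-22360 + (49 + 17/4))*26174 = (-22360 + 213/4)*26174 = -89227/4*26174 = -1167713749/2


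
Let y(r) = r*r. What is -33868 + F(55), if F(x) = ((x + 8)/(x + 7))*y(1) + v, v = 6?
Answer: -2099381/62 ≈ -33861.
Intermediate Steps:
y(r) = r²
F(x) = 6 + (8 + x)/(7 + x) (F(x) = ((x + 8)/(x + 7))*1² + 6 = ((8 + x)/(7 + x))*1 + 6 = (8 + x)/(7 + x) + 6 = 6 + (8 + x)/(7 + x))
-33868 + F(55) = -33868 + (50 + 7*55)/(7 + 55) = -33868 + (50 + 385)/62 = -33868 + (1/62)*435 = -33868 + 435/62 = -2099381/62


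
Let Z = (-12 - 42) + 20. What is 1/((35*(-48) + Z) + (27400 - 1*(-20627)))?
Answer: 1/46313 ≈ 2.1592e-5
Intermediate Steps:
Z = -34 (Z = -54 + 20 = -34)
1/((35*(-48) + Z) + (27400 - 1*(-20627))) = 1/((35*(-48) - 34) + (27400 - 1*(-20627))) = 1/((-1680 - 34) + (27400 + 20627)) = 1/(-1714 + 48027) = 1/46313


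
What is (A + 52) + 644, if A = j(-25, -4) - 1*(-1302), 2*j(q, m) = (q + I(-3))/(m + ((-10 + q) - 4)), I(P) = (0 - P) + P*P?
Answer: 171841/86 ≈ 1998.2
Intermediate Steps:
I(P) = P² - P (I(P) = -P + P² = P² - P)
j(q, m) = (12 + q)/(2*(-14 + m + q)) (j(q, m) = ((q - 3*(-1 - 3))/(m + ((-10 + q) - 4)))/2 = ((q - 3*(-4))/(m + (-14 + q)))/2 = ((q + 12)/(-14 + m + q))/2 = ((12 + q)/(-14 + m + q))/2 = (12 + q)/(2*(-14 + m + q)))
A = 111985/86 (A = (6 + (½)*(-25))/(-14 - 4 - 25) - 1*(-1302) = (6 - 25/2)/(-43) + 1302 = -1/43*(-13/2) + 1302 = 13/86 + 1302 = 111985/86 ≈ 1302.2)
(A + 52) + 644 = (111985/86 + 52) + 644 = 116457/86 + 644 = 171841/86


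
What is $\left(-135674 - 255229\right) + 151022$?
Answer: $-239881$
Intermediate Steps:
$\left(-135674 - 255229\right) + 151022 = -390903 + 151022 = -239881$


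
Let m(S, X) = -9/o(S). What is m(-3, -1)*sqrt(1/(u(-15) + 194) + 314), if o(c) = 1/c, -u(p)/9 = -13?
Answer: 27*sqrt(30370705)/311 ≈ 478.44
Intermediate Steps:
u(p) = 117 (u(p) = -9*(-13) = 117)
m(S, X) = -9*S
m(-3, -1)*sqrt(1/(u(-15) + 194) + 314) = (-9*(-3))*sqrt(1/(117 + 194) + 314) = 27*sqrt(1/311 + 314) = 27*sqrt(97655/311) = 27*(sqrt(30370705)/311) = 27*sqrt(30370705)/311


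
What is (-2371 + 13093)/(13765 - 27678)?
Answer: -10722/13913 ≈ -0.77065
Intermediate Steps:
(-2371 + 13093)/(13765 - 27678) = 10722/(-13913) = 10722*(-1/13913) = -10722/13913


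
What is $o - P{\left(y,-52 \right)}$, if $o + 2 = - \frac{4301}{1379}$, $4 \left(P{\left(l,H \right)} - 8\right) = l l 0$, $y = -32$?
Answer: $- \frac{18091}{1379} \approx -13.119$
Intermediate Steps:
$P{\left(l,H \right)} = 8$ ($P{\left(l,H \right)} = 8 + \frac{l l 0}{4} = 8 + \frac{l^{2} \cdot 0}{4} = 8 + \frac{1}{4} \cdot 0 = 8 + 0 = 8$)
$o = - \frac{7059}{1379}$ ($o = -2 - \frac{4301}{1379} = - \frac{7059}{1379} \approx -5.1189$)
$o - P{\left(y,-52 \right)} = - \frac{7059}{1379} - 8 = - \frac{18091}{1379}$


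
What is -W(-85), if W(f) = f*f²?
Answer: 614125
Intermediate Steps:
W(f) = f³
-W(-85) = -1*(-85)³ = -1*(-614125) = 614125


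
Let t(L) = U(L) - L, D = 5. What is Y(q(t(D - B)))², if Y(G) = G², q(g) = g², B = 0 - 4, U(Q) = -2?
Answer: 214358881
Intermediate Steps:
B = -4
t(L) = -2 - L
Y(q(t(D - B)))² = (((-2 - (5 - 1*(-4)))²)²)² = (((-2 - (5 + 4))²)²)² = (((-2 - 1*9)²)²)² = (((-2 - 9)²)²)² = (((-11)²)²)² = (121²)² = 14641² = 214358881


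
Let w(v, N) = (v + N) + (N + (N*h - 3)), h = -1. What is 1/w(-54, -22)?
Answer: -1/79 ≈ -0.012658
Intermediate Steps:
w(v, N) = -3 + N + v (w(v, N) = (v + N) + (N + (N*(-1) - 3)) = (N + v) + (N + (-N - 3)) = (N + v) + (N + (-3 - N)) = (N + v) - 3 = -3 + N + v)
1/w(-54, -22) = 1/(-3 - 22 - 54) = 1/(-79) = -1/79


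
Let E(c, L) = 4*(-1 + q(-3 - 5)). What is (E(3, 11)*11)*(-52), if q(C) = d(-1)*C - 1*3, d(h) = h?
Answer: -9152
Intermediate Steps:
q(C) = -3 - C (q(C) = -C - 1*3 = -C - 3 = -3 - C)
E(c, L) = 16 (E(c, L) = 4*(-1 + (-3 - (-3 - 5))) = 4*(-1 + (-3 - 1*(-8))) = 4*(-1 + (-3 + 8)) = 4*(-1 + 5) = 4*4 = 16)
(E(3, 11)*11)*(-52) = (16*11)*(-52) = 176*(-52) = -9152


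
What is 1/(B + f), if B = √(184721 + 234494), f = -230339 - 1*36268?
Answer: -266607/71078873234 - √419215/71078873234 ≈ -3.7600e-6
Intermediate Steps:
f = -266607 (f = -230339 - 36268 = -266607)
B = √419215 ≈ 647.47
1/(B + f) = 1/(√419215 - 266607) = 1/(-266607 + √419215)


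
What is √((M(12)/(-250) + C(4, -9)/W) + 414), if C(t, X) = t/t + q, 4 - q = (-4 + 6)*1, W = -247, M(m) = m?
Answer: √15783785355/6175 ≈ 20.346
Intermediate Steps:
q = 2 (q = 4 - (-4 + 6) = 4 - 2 = 2)
C(t, X) = 3 (C(t, X) = t/t + 2 = 1 + 2 = 3)
√((M(12)/(-250) + C(4, -9)/W) + 414) = √((12/(-250) + 3/(-247)) + 414) = √((12*(-1/250) + 3*(-1/247)) + 414) = √((-6/125 - 3/247) + 414) = √(-1857/30875 + 414) = √(12780393/30875) = √15783785355/6175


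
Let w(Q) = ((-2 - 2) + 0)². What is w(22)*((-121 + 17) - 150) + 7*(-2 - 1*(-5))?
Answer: -4043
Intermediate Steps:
w(Q) = 16 (w(Q) = (-4 + 0)² = (-4)² = 16)
w(22)*((-121 + 17) - 150) + 7*(-2 - 1*(-5)) = 16*((-121 + 17) - 150) + 7*(-2 - 1*(-5)) = 16*(-104 - 150) + 7*(-2 + 5) = 16*(-254) + 7*3 = -4064 + 21 = -4043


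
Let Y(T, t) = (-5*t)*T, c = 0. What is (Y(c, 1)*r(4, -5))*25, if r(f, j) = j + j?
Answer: 0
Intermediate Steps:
r(f, j) = 2*j
Y(T, t) = -5*T*t
(Y(c, 1)*r(4, -5))*25 = ((-5*0*1)*(2*(-5)))*25 = (0*(-10))*25 = 0*25 = 0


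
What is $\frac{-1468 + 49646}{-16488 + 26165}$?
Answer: $\frac{48178}{9677} \approx 4.9786$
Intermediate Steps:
$\frac{-1468 + 49646}{-16488 + 26165} = \frac{48178}{9677}$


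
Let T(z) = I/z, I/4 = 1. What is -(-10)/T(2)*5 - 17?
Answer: 8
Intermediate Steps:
I = 4 (I = 4*1 = 4)
T(z) = 4/z
-(-10)/T(2)*5 - 17 = -(-10)/(4/2)*5 - 17 = -(-10)/(4*(½))*5 - 17 = -(-10)/2*5 - 17 = -2*(-5/2)*5 - 17 = 5*5 - 17 = 25 - 17 = 8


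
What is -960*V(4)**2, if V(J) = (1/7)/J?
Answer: -60/49 ≈ -1.2245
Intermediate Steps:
V(J) = 1/(7*J) (V(J) = (1*(1/7))/J = 1/(7*J))
-960*V(4)**2 = -960*((1/7)/4)**2 = -960*((1/7)*(1/4))**2 = -960*(1/28)**2 = -960*1/784 = -60/49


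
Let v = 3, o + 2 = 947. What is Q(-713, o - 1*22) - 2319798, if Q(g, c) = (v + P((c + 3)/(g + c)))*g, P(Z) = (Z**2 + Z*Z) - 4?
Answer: -25873602319/11025 ≈ -2.3468e+6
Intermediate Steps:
o = 945 (o = -2 + 947 = 945)
P(Z) = -4 + 2*Z**2 (P(Z) = (Z**2 + Z**2) - 4 = 2*Z**2 - 4 = -4 + 2*Z**2)
Q(g, c) = g*(-1 + 2*(3 + c)**2/(c + g)**2) (Q(g, c) = (3 + (-4 + 2*((c + 3)/(g + c))**2))*g = (3 + (-4 + 2*((3 + c)/(c + g))**2))*g = (3 + (-4 + 2*((3 + c)**2/(c + g)**2)))*g = (3 + (-4 + 2*(3 + c)**2/(c + g)**2))*g = (-1 + 2*(3 + c)**2/(c + g)**2)*g = g*(-1 + 2*(3 + c)**2/(c + g)**2))
Q(-713, o - 1*22) - 2319798 = (-1*(-713) + 2*(-713)*(3 + (945 - 1*22))**2/((945 - 1*22) - 713)**2) - 2319798 = (713 + 2*(-713)*(3 + (945 - 22))**2/((945 - 22) - 713)**2) - 2319798 = (713 + 2*(-713)*(3 + 923)**2/(923 - 713)**2) - 2319798 = (713 + 2*(-713)*926**2/210**2) - 2319798 = (713 + 2*(-713)*857476*(1/44100)) - 2319798 = (713 - 305690194/11025) - 2319798 = -297829369/11025 - 2319798 = -25873602319/11025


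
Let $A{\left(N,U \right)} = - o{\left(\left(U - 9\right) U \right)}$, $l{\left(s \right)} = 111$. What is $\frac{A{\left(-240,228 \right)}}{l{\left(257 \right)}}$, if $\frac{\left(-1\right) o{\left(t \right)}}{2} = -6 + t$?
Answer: $\frac{33284}{37} \approx 899.57$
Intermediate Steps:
$o{\left(t \right)} = 12 - 2 t$ ($o{\left(t \right)} = - 2 \left(-6 + t\right) = 12 - 2 t$)
$A{\left(N,U \right)} = -12 + 2 U \left(-9 + U\right)$ ($A{\left(N,U \right)} = - (12 - 2 \left(U - 9\right) U) = - (12 - 2 \left(-9 + U\right) U) = - (12 - 2 U \left(-9 + U\right)) = -12 + 2 U \left(-9 + U\right)$)
$\frac{A{\left(-240,228 \right)}}{l{\left(257 \right)}} = \frac{-12 + 2 \cdot 228 \left(-9 + 228\right)}{111} = \left(-12 + 2 \cdot 228 \cdot 219\right) \frac{1}{111} = \left(-12 + 99864\right) \frac{1}{111} = 99852 \cdot \frac{1}{111} = \frac{33284}{37}$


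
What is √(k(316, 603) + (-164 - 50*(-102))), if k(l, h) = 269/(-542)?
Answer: 3*√161097034/542 ≈ 70.253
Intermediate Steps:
k(l, h) = -269/542 (k(l, h) = 269*(-1/542) = -269/542)
√(k(316, 603) + (-164 - 50*(-102))) = √(-269/542 + (-164 - 50*(-102))) = √(-269/542 + (-164 + 5100)) = √(-269/542 + 4936) = √(2675043/542) = 3*√161097034/542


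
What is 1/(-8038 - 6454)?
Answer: -1/14492 ≈ -6.9004e-5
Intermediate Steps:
1/(-8038 - 6454) = 1/(-14492) = -1/14492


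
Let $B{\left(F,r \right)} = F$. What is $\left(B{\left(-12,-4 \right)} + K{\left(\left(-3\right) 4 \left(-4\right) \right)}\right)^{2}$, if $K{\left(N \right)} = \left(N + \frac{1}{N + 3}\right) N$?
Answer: $\frac{1519440400}{289} \approx 5.2576 \cdot 10^{6}$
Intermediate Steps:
$K{\left(N \right)} = N \left(N + \frac{1}{3 + N}\right)$ ($K{\left(N \right)} = \left(N + \frac{1}{3 + N}\right) N = N \left(N + \frac{1}{3 + N}\right)$)
$\left(B{\left(-12,-4 \right)} + K{\left(\left(-3\right) 4 \left(-4\right) \right)}\right)^{2} = \left(-12 + \frac{\left(-3\right) 4 \left(-4\right) \left(1 + \left(\left(-3\right) 4 \left(-4\right)\right)^{2} + 3 \left(-3\right) 4 \left(-4\right)\right)}{3 + \left(-3\right) 4 \left(-4\right)}\right)^{2} = \left(-12 + \frac{\left(-12\right) \left(-4\right) \left(1 + \left(\left(-12\right) \left(-4\right)\right)^{2} + 3 \left(\left(-12\right) \left(-4\right)\right)\right)}{3 - -48}\right)^{2} = \left(-12 + \frac{48 \left(1 + 48^{2} + 3 \cdot 48\right)}{3 + 48}\right)^{2} = \left(-12 + \frac{48 \left(1 + 2304 + 144\right)}{51}\right)^{2} = \left(-12 + 48 \cdot \frac{1}{51} \cdot 2449\right)^{2} = \left(-12 + \frac{39184}{17}\right)^{2} = \left(\frac{38980}{17}\right)^{2} = \frac{1519440400}{289}$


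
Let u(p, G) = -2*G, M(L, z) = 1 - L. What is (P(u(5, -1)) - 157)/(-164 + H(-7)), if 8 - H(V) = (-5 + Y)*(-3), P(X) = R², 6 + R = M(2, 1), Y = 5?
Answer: 9/13 ≈ 0.69231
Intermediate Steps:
R = -7 (R = -6 + (1 - 1*2) = -6 + (1 - 2) = -6 - 1 = -7)
P(X) = 49 (P(X) = (-7)² = 49)
H(V) = 8 (H(V) = 8 - (-5 + 5)*(-3) = 8 - 0*(-3) = 8 - 1*0 = 8 + 0 = 8)
(P(u(5, -1)) - 157)/(-164 + H(-7)) = (49 - 157)/(-164 + 8) = -108/(-156) = -108*(-1/156) = 9/13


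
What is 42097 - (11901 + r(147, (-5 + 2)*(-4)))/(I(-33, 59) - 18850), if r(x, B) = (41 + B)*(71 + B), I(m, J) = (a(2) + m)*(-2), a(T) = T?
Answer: 197733684/4697 ≈ 42098.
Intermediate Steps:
I(m, J) = -4 - 2*m (I(m, J) = (2 + m)*(-2) = -4 - 2*m)
42097 - (11901 + r(147, (-5 + 2)*(-4)))/(I(-33, 59) - 18850) = 42097 - (11901 + (2911 + ((-5 + 2)*(-4))² + 112*((-5 + 2)*(-4))))/((-4 - 2*(-33)) - 18850) = 42097 - (11901 + (2911 + (-3*(-4))² + 112*(-3*(-4))))/((-4 + 66) - 18850) = 42097 - (11901 + (2911 + 12² + 112*12))/(62 - 18850) = 42097 - (11901 + (2911 + 144 + 1344))/(-18788) = 42097 - (11901 + 4399)*(-1)/18788 = 42097 - 16300*(-1)/18788 = 42097 - 1*(-4075/4697) = 42097 + 4075/4697 = 197733684/4697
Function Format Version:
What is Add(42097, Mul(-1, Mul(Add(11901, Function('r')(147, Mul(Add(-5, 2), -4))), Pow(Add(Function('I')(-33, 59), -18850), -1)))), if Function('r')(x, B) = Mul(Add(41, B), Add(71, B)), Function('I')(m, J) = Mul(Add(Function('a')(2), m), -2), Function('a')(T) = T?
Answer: Rational(197733684, 4697) ≈ 42098.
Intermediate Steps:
Function('I')(m, J) = Add(-4, Mul(-2, m)) (Function('I')(m, J) = Mul(Add(2, m), -2) = Add(-4, Mul(-2, m)))
Add(42097, Mul(-1, Mul(Add(11901, Function('r')(147, Mul(Add(-5, 2), -4))), Pow(Add(Function('I')(-33, 59), -18850), -1)))) = Add(42097, Mul(-1, Mul(Add(11901, Add(2911, Pow(Mul(Add(-5, 2), -4), 2), Mul(112, Mul(Add(-5, 2), -4)))), Pow(Add(Add(-4, Mul(-2, -33)), -18850), -1)))) = Add(42097, Mul(-1, Mul(Add(11901, Add(2911, Pow(Mul(-3, -4), 2), Mul(112, Mul(-3, -4)))), Pow(Add(Add(-4, 66), -18850), -1)))) = Add(42097, Mul(-1, Mul(Add(11901, Add(2911, Pow(12, 2), Mul(112, 12))), Pow(Add(62, -18850), -1)))) = Add(42097, Mul(-1, Mul(Add(11901, Add(2911, 144, 1344)), Pow(-18788, -1)))) = Add(42097, Mul(-1, Mul(Add(11901, 4399), Rational(-1, 18788)))) = Add(42097, Mul(-1, Mul(16300, Rational(-1, 18788)))) = Add(42097, Mul(-1, Rational(-4075, 4697))) = Add(42097, Rational(4075, 4697)) = Rational(197733684, 4697)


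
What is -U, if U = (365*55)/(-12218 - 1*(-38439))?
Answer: -20075/26221 ≈ -0.76561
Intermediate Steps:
U = 20075/26221 (U = 20075/(-12218 + 38439) = 20075/26221 ≈ 0.76561)
-U = -1*20075/26221 = -20075/26221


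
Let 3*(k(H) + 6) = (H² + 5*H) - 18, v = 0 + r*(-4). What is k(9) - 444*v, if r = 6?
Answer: 10686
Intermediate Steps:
v = -24 (v = 0 + 6*(-4) = 0 - 24 = -24)
k(H) = -12 + H²/3 + 5*H/3 (k(H) = -6 + ((H² + 5*H) - 18)/3 = -6 + (-18 + H² + 5*H)/3 = -6 + (-6 + H²/3 + 5*H/3) = -12 + H²/3 + 5*H/3)
k(9) - 444*v = (-12 + (⅓)*9² + (5/3)*9) - 444*(-24) = (-12 + (⅓)*81 + 15) + 10656 = (-12 + 27 + 15) + 10656 = 30 + 10656 = 10686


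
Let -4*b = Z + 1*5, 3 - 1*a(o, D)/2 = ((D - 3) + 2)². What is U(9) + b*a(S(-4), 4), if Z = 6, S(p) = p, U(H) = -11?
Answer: 22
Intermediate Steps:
a(o, D) = 6 - 2*(-1 + D)² (a(o, D) = 6 - 2*((D - 3) + 2)² = 6 - 2*((-3 + D) + 2)² = 6 - 2*(-1 + D)²)
b = -11/4 (b = -(6 + 1*5)/4 = -(6 + 5)/4 = -¼*11 = -11/4 ≈ -2.7500)
U(9) + b*a(S(-4), 4) = -11 - 11*(6 - 2*(-1 + 4)²)/4 = -11 - 11*(6 - 2*3²)/4 = -11 - 11*(6 - 2*9)/4 = -11 - 11*(6 - 18)/4 = -11 - 11/4*(-12) = -11 + 33 = 22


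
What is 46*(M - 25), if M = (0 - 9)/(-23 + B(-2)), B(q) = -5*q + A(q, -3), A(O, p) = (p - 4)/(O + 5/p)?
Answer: -67873/61 ≈ -1112.7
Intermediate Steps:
A(O, p) = (-4 + p)/(O + 5/p)
B(q) = -5*q + 21/(5 - 3*q) (B(q) = -5*q - 3*(-4 - 3)/(5 + q*(-3)) = -5*q - 3*(-7)/(5 - 3*q) = -5*q + 21/(5 - 3*q))
M = 99/122 (M = (0 - 9)/(-23 + (21 - 5*(-2)*(5 - 3*(-2)))/(5 - 3*(-2))) = -9/(-23 + (21 - 5*(-2)*(5 + 6))/(5 + 6)) = -9/(-23 + (21 - 5*(-2)*11)/11) = -9/(-23 + (21 + 110)/11) = -9/(-23 + (1/11)*131) = -9/(-23 + 131/11) = -9/(-122/11) = -9*(-11/122) = 99/122 ≈ 0.81148)
46*(M - 25) = 46*(99/122 - 25) = 46*(-2951/122) = -67873/61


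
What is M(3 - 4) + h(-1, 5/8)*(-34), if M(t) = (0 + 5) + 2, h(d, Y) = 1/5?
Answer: ⅕ ≈ 0.20000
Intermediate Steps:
h(d, Y) = ⅕
M(t) = 7 (M(t) = 5 + 2 = 7)
M(3 - 4) + h(-1, 5/8)*(-34) = 7 + (⅕)*(-34) = 7 - 34/5 = ⅕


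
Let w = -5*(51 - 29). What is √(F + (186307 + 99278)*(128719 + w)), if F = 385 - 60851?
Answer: √36728740799 ≈ 1.9165e+5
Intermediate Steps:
F = -60466
w = -110 (w = -5*22 = -110)
√(F + (186307 + 99278)*(128719 + w)) = √(-60466 + (186307 + 99278)*(128719 - 110)) = √(-60466 + 285585*128609) = √(-60466 + 36728801265) = √36728740799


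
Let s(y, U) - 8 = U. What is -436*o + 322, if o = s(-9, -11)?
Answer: 1630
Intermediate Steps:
s(y, U) = 8 + U
o = -3 (o = 8 - 11 = -3)
-436*o + 322 = -436*(-3) + 322 = 1308 + 322 = 1630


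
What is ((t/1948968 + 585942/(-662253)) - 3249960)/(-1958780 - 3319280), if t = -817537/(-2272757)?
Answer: 453983936357301801611191/737287167472870205962080 ≈ 0.61575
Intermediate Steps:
t = 817537/2272757 (t = -817537*(-1/2272757) = 817537/2272757 ≈ 0.35971)
((t/1948968 + 585942/(-662253)) - 3249960)/(-1958780 - 3319280) = (((817537/2272757)/1948968 + 585942/(-662253)) - 3249960)/(-1958780 - 3319280) = (((817537/2272757)*(1/1948968) + 585942*(-1/662253)) - 3249960)/(-5278060) = ((116791/632790094968 - 195314/220751) - 3249960)*(-1/5278060) = (-123592738826849911/139689046254280968 - 3249960)*(-1/5278060) = -453983936357301801611191/139689046254280968*(-1/5278060) = 453983936357301801611191/737287167472870205962080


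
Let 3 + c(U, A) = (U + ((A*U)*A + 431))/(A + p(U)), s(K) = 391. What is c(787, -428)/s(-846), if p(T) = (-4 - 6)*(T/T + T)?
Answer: -72095975/1624214 ≈ -44.388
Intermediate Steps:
p(T) = -10 - 10*T (p(T) = -10*(1 + T) = -10 - 10*T)
c(U, A) = -3 + (431 + U + U*A²)/(-10 + A - 10*U) (c(U, A) = -3 + (U + ((A*U)*A + 431))/(A + (-10 - 10*U)) = -3 + (U + (U*A² + 431))/(-10 + A - 10*U) = -3 + (U + (431 + U*A²))/(-10 + A - 10*U) = -3 + (431 + U + U*A²)/(-10 + A - 10*U))
c(787, -428)/s(-846) = ((-461 - 31*787 + 3*(-428) - 1*787*(-428)²)/(10 - 1*(-428) + 10*787))/391 = ((-461 - 24397 - 1284 - 1*787*183184)/(10 + 428 + 7870))*(1/391) = ((-461 - 24397 - 1284 - 144165808)/8308)*(1/391) = ((1/8308)*(-144191950))*(1/391) = -72095975/4154*1/391 = -72095975/1624214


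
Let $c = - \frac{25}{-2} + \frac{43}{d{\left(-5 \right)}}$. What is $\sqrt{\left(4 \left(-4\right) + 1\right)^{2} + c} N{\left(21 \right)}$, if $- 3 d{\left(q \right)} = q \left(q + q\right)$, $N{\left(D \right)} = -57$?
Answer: $- \frac{57 \sqrt{5873}}{5} \approx -873.64$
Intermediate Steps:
$d{\left(q \right)} = - \frac{2 q^{2}}{3}$ ($d{\left(q \right)} = - \frac{q \left(q + q\right)}{3} = - \frac{q 2 q}{3} = - \frac{2 q^{2}}{3}$)
$c = \frac{248}{25}$ ($c = - \frac{25}{-2} + \frac{43}{\left(- \frac{2}{3}\right) \left(-5\right)^{2}} = \left(-25\right) \left(- \frac{1}{2}\right) + \frac{43}{\left(- \frac{2}{3}\right) 25} = \frac{25}{2} + \frac{43}{- \frac{50}{3}} = \frac{25}{2} + 43 \left(- \frac{3}{50}\right) = \frac{25}{2} - \frac{129}{50} = \frac{248}{25} \approx 9.92$)
$\sqrt{\left(4 \left(-4\right) + 1\right)^{2} + c} N{\left(21 \right)} = \sqrt{\left(4 \left(-4\right) + 1\right)^{2} + \frac{248}{25}} \left(-57\right) = \sqrt{\left(-16 + 1\right)^{2} + \frac{248}{25}} \left(-57\right) = \sqrt{\left(-15\right)^{2} + \frac{248}{25}} \left(-57\right) = \sqrt{225 + \frac{248}{25}} \left(-57\right) = \sqrt{\frac{5873}{25}} \left(-57\right) = \frac{\sqrt{5873}}{5} \left(-57\right) = - \frac{57 \sqrt{5873}}{5}$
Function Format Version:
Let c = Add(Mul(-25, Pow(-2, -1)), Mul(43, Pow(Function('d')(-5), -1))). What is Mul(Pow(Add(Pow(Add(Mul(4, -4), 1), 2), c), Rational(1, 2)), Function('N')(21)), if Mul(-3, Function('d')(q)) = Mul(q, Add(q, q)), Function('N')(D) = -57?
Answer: Mul(Rational(-57, 5), Pow(5873, Rational(1, 2))) ≈ -873.64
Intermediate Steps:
Function('d')(q) = Mul(Rational(-2, 3), Pow(q, 2)) (Function('d')(q) = Mul(Rational(-1, 3), Mul(q, Add(q, q))) = Mul(Rational(-1, 3), Mul(q, Mul(2, q))) = Mul(Rational(-1, 3), Mul(2, Pow(q, 2))) = Mul(Rational(-2, 3), Pow(q, 2)))
c = Rational(248, 25) (c = Add(Mul(-25, Pow(-2, -1)), Mul(43, Pow(Mul(Rational(-2, 3), Pow(-5, 2)), -1))) = Add(Mul(-25, Rational(-1, 2)), Mul(43, Pow(Mul(Rational(-2, 3), 25), -1))) = Add(Rational(25, 2), Mul(43, Pow(Rational(-50, 3), -1))) = Add(Rational(25, 2), Mul(43, Rational(-3, 50))) = Add(Rational(25, 2), Rational(-129, 50)) = Rational(248, 25) ≈ 9.9200)
Mul(Pow(Add(Pow(Add(Mul(4, -4), 1), 2), c), Rational(1, 2)), Function('N')(21)) = Mul(Pow(Add(Pow(Add(Mul(4, -4), 1), 2), Rational(248, 25)), Rational(1, 2)), -57) = Mul(Pow(Add(Pow(Add(-16, 1), 2), Rational(248, 25)), Rational(1, 2)), -57) = Mul(Pow(Add(Pow(-15, 2), Rational(248, 25)), Rational(1, 2)), -57) = Mul(Pow(Add(225, Rational(248, 25)), Rational(1, 2)), -57) = Mul(Pow(Rational(5873, 25), Rational(1, 2)), -57) = Mul(Mul(Rational(1, 5), Pow(5873, Rational(1, 2))), -57) = Mul(Rational(-57, 5), Pow(5873, Rational(1, 2)))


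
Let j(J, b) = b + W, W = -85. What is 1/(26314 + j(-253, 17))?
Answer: 1/26246 ≈ 3.8101e-5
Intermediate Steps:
j(J, b) = -85 + b (j(J, b) = b - 85 = -85 + b)
1/(26314 + j(-253, 17)) = 1/(26314 + (-85 + 17)) = 1/(26314 - 68) = 1/26246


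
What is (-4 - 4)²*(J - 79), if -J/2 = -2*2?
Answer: -4544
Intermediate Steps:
J = 8 (J = -(-4)*2 = -2*(-4) = 8)
(-4 - 4)²*(J - 79) = (-4 - 4)²*(8 - 79) = (-8)²*(-71) = 64*(-71) = -4544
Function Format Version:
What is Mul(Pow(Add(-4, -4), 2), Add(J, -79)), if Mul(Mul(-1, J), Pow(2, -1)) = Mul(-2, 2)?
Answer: -4544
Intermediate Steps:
J = 8 (J = Mul(-2, Mul(-2, 2)) = Mul(-2, -4) = 8)
Mul(Pow(Add(-4, -4), 2), Add(J, -79)) = Mul(Pow(Add(-4, -4), 2), Add(8, -79)) = Mul(Pow(-8, 2), -71) = Mul(64, -71) = -4544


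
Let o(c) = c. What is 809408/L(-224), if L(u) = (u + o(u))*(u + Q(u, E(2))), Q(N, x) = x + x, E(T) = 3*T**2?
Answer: 12647/1400 ≈ 9.0336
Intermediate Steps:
Q(N, x) = 2*x
L(u) = 2*u*(24 + u) (L(u) = (u + u)*(u + 2*(3*2**2)) = (2*u)*(u + 2*(3*4)) = (2*u)*(u + 2*12) = (2*u)*(u + 24) = (2*u)*(24 + u) = 2*u*(24 + u))
809408/L(-224) = 809408/((2*(-224)*(24 - 224))) = 809408/((2*(-224)*(-200))) = 809408/89600 = 809408*(1/89600) = 12647/1400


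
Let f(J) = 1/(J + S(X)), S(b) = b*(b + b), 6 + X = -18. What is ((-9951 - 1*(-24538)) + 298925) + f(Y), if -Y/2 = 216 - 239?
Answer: 375587377/1198 ≈ 3.1351e+5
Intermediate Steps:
X = -24 (X = -6 - 18 = -24)
S(b) = 2*b² (S(b) = b*(2*b) = 2*b²)
Y = 46 (Y = -2*(216 - 239) = -2*(-23) = 46)
f(J) = 1/(1152 + J) (f(J) = 1/(J + 2*(-24)²) = 1/(J + 2*576) = 1/(J + 1152) = 1/(1152 + J))
((-9951 - 1*(-24538)) + 298925) + f(Y) = ((-9951 - 1*(-24538)) + 298925) + 1/(1152 + 46) = ((-9951 + 24538) + 298925) + 1/1198 = (14587 + 298925) + 1/1198 = 313512 + 1/1198 = 375587377/1198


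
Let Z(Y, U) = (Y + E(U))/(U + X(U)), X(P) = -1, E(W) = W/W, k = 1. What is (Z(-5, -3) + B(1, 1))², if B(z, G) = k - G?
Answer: 1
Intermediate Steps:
E(W) = 1
Z(Y, U) = (1 + Y)/(-1 + U) (Z(Y, U) = (Y + 1)/(U - 1) = (1 + Y)/(-1 + U))
B(z, G) = 1 - G
(Z(-5, -3) + B(1, 1))² = ((1 - 5)/(-1 - 3) + (1 - 1*1))² = (-4/(-4) + (1 - 1))² = (-¼*(-4) + 0)² = (1 + 0)² = 1² = 1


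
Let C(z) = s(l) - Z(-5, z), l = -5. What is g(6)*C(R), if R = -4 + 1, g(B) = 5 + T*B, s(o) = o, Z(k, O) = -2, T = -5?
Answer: 75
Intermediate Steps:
g(B) = 5 - 5*B
R = -3
C(z) = -3 (C(z) = -5 - 1*(-2) = -5 + 2 = -3)
g(6)*C(R) = (5 - 5*6)*(-3) = (5 - 30)*(-3) = -25*(-3) = 75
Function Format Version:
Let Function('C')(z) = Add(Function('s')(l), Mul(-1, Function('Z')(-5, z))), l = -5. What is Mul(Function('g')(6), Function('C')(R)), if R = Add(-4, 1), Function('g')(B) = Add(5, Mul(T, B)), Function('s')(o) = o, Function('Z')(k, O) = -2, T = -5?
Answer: 75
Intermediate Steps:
Function('g')(B) = Add(5, Mul(-5, B))
R = -3
Function('C')(z) = -3 (Function('C')(z) = Add(-5, Mul(-1, -2)) = Add(-5, 2) = -3)
Mul(Function('g')(6), Function('C')(R)) = Mul(Add(5, Mul(-5, 6)), -3) = Mul(Add(5, -30), -3) = Mul(-25, -3) = 75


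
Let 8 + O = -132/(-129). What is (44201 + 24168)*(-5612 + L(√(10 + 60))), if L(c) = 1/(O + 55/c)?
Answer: -10849679802668/28271 - 1390557091*√70/141355 ≈ -3.8386e+8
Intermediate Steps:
O = -300/43 (O = -8 - 132/(-129) = -8 - 132*(-1/129) = -8 + 44/43 = -300/43 ≈ -6.9767)
L(c) = 1/(-300/43 + 55/c)
(44201 + 24168)*(-5612 + L(√(10 + 60))) = (44201 + 24168)*(-5612 - 43*√(10 + 60)/(-2365 + 300*√(10 + 60))) = 68369*(-5612 - 43*√70/(-2365 + 300*√70)) = -383686828 - 2939867*√70/(-2365 + 300*√70)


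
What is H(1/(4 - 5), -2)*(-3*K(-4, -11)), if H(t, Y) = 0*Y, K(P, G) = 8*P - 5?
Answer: 0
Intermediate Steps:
K(P, G) = -5 + 8*P
H(t, Y) = 0
H(1/(4 - 5), -2)*(-3*K(-4, -11)) = 0*(-3*(-5 + 8*(-4))) = 0*(-3*(-5 - 32)) = 0*(-3*(-37)) = 0*111 = 0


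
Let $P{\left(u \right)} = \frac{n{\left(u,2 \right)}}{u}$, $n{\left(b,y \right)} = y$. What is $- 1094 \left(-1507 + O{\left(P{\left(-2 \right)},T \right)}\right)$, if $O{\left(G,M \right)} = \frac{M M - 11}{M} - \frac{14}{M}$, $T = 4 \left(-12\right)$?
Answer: $\frac{40814405}{24} \approx 1.7006 \cdot 10^{6}$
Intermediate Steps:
$T = -48$
$P{\left(u \right)} = \frac{2}{u}$
$O{\left(G,M \right)} = - \frac{14}{M} + \frac{-11 + M^{2}}{M}$ ($O{\left(G,M \right)} = \frac{M^{2} - 11}{M} - \frac{14}{M} = \frac{-11 + M^{2}}{M} - \frac{14}{M} = - \frac{14}{M} + \frac{-11 + M^{2}}{M}$)
$- 1094 \left(-1507 + O{\left(P{\left(-2 \right)},T \right)}\right) = - 1094 \left(-1507 - \left(48 + \frac{25}{-48}\right)\right) = - 1094 \left(-1507 - \frac{2279}{48}\right) = \left(-1094\right) \left(- \frac{74615}{48}\right) = \frac{40814405}{24}$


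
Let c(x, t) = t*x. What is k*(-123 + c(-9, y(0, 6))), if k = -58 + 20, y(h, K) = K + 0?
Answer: 6726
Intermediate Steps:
y(h, K) = K
k = -38
k*(-123 + c(-9, y(0, 6))) = -38*(-123 + 6*(-9)) = -38*(-123 - 54) = -38*(-177) = 6726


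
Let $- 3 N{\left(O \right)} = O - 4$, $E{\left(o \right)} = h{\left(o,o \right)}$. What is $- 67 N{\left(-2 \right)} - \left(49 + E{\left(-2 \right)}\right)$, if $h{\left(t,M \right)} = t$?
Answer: $-181$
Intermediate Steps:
$E{\left(o \right)} = o$
$N{\left(O \right)} = \frac{4}{3} - \frac{O}{3}$ ($N{\left(O \right)} = - \frac{O - 4}{3} = - \frac{-4 + O}{3} = \frac{4}{3} - \frac{O}{3}$)
$- 67 N{\left(-2 \right)} - \left(49 + E{\left(-2 \right)}\right) = - 67 \left(\frac{4}{3} - - \frac{2}{3}\right) - 47 = - 67 \left(\frac{4}{3} + \frac{2}{3}\right) - 47 = \left(-67\right) 2 - 47 = -134 + \left(-49 + 2\right) = -134 - 47 = -181$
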